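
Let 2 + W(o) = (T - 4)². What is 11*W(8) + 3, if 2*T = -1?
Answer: 815/4 ≈ 203.75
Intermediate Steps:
T = -½ (T = (½)*(-1) = -½ ≈ -0.50000)
W(o) = 73/4 (W(o) = -2 + (-½ - 4)² = -2 + (-9/2)² = -2 + 81/4 = 73/4)
11*W(8) + 3 = 11*(73/4) + 3 = 803/4 + 3 = 815/4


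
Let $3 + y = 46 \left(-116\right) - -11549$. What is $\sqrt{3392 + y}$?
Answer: $\sqrt{9602} \approx 97.99$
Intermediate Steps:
$y = 6210$ ($y = -3 + \left(46 \left(-116\right) - -11549\right) = -3 + \left(-5336 + 11549\right) = -3 + 6213 = 6210$)
$\sqrt{3392 + y} = \sqrt{3392 + 6210} = \sqrt{9602}$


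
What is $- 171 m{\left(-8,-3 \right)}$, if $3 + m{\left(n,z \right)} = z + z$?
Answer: $1539$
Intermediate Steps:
$m{\left(n,z \right)} = -3 + 2 z$ ($m{\left(n,z \right)} = -3 + \left(z + z\right) = -3 + 2 z$)
$- 171 m{\left(-8,-3 \right)} = - 171 \left(-3 + 2 \left(-3\right)\right) = - 171 \left(-3 - 6\right) = \left(-171\right) \left(-9\right) = 1539$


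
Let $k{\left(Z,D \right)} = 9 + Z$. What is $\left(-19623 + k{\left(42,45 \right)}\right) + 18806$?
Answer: $-766$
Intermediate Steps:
$\left(-19623 + k{\left(42,45 \right)}\right) + 18806 = \left(-19623 + \left(9 + 42\right)\right) + 18806 = \left(-19623 + 51\right) + 18806 = -19572 + 18806 = -766$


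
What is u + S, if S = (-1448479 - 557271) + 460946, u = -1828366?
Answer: -3373170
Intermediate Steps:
S = -1544804 (S = -2005750 + 460946 = -1544804)
u + S = -1828366 - 1544804 = -3373170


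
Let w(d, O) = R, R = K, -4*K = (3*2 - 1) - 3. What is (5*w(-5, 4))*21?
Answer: -105/2 ≈ -52.500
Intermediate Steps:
K = -1/2 (K = -((3*2 - 1) - 3)/4 = -((6 - 1) - 3)/4 = -(5 - 3)/4 = -1/4*2 = -1/2 ≈ -0.50000)
R = -1/2 ≈ -0.50000
w(d, O) = -1/2
(5*w(-5, 4))*21 = (5*(-1/2))*21 = -5/2*21 = -105/2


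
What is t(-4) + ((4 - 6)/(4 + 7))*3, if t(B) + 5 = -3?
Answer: -94/11 ≈ -8.5455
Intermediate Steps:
t(B) = -8 (t(B) = -5 - 3 = -8)
t(-4) + ((4 - 6)/(4 + 7))*3 = -8 + ((4 - 6)/(4 + 7))*3 = -8 - 2/11*3 = -8 - 6/11 = -94/11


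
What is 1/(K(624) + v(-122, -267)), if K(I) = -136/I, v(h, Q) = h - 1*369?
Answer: -78/38315 ≈ -0.0020358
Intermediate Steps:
v(h, Q) = -369 + h (v(h, Q) = h - 369 = -369 + h)
1/(K(624) + v(-122, -267)) = 1/(-136/624 + (-369 - 122)) = 1/(-136*1/624 - 491) = 1/(-17/78 - 491) = 1/(-38315/78) = -78/38315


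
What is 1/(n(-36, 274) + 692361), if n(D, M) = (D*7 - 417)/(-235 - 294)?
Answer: 529/366259638 ≈ 1.4443e-6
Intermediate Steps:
n(D, M) = 417/529 - 7*D/529 (n(D, M) = (7*D - 417)/(-529) = (-417 + 7*D)*(-1/529) = 417/529 - 7*D/529)
1/(n(-36, 274) + 692361) = 1/((417/529 - 7/529*(-36)) + 692361) = 1/((417/529 + 252/529) + 692361) = 1/(669/529 + 692361) = 1/(366259638/529) = 529/366259638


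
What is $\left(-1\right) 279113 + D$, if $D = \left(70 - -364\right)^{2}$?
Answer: $-90757$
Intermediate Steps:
$D = 188356$ ($D = \left(70 + 364\right)^{2} = 434^{2} = 188356$)
$\left(-1\right) 279113 + D = \left(-1\right) 279113 + 188356 = -279113 + 188356 = -90757$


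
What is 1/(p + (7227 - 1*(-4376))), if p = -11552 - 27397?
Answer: -1/27346 ≈ -3.6568e-5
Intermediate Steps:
p = -38949
1/(p + (7227 - 1*(-4376))) = 1/(-38949 + (7227 - 1*(-4376))) = 1/(-38949 + (7227 + 4376)) = 1/(-38949 + 11603) = 1/(-27346) = -1/27346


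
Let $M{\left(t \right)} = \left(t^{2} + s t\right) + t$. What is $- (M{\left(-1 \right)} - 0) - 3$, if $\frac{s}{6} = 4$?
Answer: $21$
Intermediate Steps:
$s = 24$ ($s = 6 \cdot 4 = 24$)
$M{\left(t \right)} = t^{2} + 25 t$ ($M{\left(t \right)} = \left(t^{2} + 24 t\right) + t = t^{2} + 25 t$)
$- (M{\left(-1 \right)} - 0) - 3 = - (- (25 - 1) - 0) - 3 = - (\left(-1\right) 24 + 0) - 3 = - (-24 + 0) - 3 = \left(-1\right) \left(-24\right) - 3 = 24 - 3 = 21$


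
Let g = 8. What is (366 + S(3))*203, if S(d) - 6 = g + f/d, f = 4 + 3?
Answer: 232841/3 ≈ 77614.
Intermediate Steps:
f = 7
S(d) = 14 + 7/d (S(d) = 6 + (8 + 7/d) = 14 + 7/d)
(366 + S(3))*203 = (366 + (14 + 7/3))*203 = (366 + 49/3)*203 = (1147/3)*203 = 232841/3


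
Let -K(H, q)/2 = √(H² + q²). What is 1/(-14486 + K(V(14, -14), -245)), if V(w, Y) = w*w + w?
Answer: -7243/104713848 + 35*√85/104713848 ≈ -6.6088e-5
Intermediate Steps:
V(w, Y) = w + w² (V(w, Y) = w² + w = w + w²)
K(H, q) = -2*√(H² + q²)
1/(-14486 + K(V(14, -14), -245)) = 1/(-14486 - 2*√((14*(1 + 14))² + (-245)²)) = 1/(-14486 - 2*√((14*15)² + 60025)) = 1/(-14486 - 2*√(210² + 60025)) = 1/(-14486 - 2*√(44100 + 60025)) = 1/(-14486 - 70*√85)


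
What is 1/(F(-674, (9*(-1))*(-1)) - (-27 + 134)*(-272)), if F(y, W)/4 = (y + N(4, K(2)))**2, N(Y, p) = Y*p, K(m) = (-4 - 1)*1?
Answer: 1/1955648 ≈ 5.1134e-7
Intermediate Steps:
K(m) = -5 (K(m) = -5*1 = -5)
F(y, W) = 4*(-20 + y)**2 (F(y, W) = 4*(y + 4*(-5))**2 = 4*(y - 20)**2 = 4*(-20 + y)**2)
1/(F(-674, (9*(-1))*(-1)) - (-27 + 134)*(-272)) = 1/(4*(-20 - 674)**2 - (-27 + 134)*(-272)) = 1/(4*(-694)**2 - 107*(-272)) = 1/(4*481636 - 1*(-29104)) = 1/(1926544 + 29104) = 1/1955648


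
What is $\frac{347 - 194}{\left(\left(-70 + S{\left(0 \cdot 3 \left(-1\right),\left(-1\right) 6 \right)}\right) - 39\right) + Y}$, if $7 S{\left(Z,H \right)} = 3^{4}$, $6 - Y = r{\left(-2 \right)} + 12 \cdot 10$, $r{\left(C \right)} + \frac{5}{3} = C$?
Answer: $- \frac{3213}{4363} \approx -0.73642$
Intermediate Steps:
$r{\left(C \right)} = - \frac{5}{3} + C$
$Y = - \frac{331}{3}$ ($Y = 6 - \left(\left(- \frac{5}{3} - 2\right) + 12 \cdot 10\right) = 6 - \left(- \frac{11}{3} + 120\right) = 6 - \frac{349}{3} = - \frac{331}{3} \approx -110.33$)
$S{\left(Z,H \right)} = \frac{81}{7}$ ($S{\left(Z,H \right)} = \frac{3^{4}}{7} = \frac{1}{7} \cdot 81 = \frac{81}{7}$)
$\frac{347 - 194}{\left(\left(-70 + S{\left(0 \cdot 3 \left(-1\right),\left(-1\right) 6 \right)}\right) - 39\right) + Y} = \frac{347 - 194}{\left(\left(-70 + \frac{81}{7}\right) - 39\right) - \frac{331}{3}} = \frac{153}{\left(- \frac{409}{7} - 39\right) - \frac{331}{3}} = \frac{153}{- \frac{682}{7} - \frac{331}{3}} = \frac{153}{- \frac{4363}{21}} = 153 \left(- \frac{21}{4363}\right) = - \frac{3213}{4363}$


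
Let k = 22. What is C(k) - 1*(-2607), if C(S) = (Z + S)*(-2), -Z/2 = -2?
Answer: 2555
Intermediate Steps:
Z = 4 (Z = -2*(-2) = 4)
C(S) = -8 - 2*S (C(S) = (4 + S)*(-2) = -8 - 2*S)
C(k) - 1*(-2607) = (-8 - 2*22) - 1*(-2607) = (-8 - 44) + 2607 = -52 + 2607 = 2555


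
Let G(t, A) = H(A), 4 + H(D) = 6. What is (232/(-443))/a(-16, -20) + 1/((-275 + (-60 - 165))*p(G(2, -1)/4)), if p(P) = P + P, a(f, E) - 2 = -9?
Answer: 112899/1550500 ≈ 0.072815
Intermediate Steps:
a(f, E) = -7 (a(f, E) = 2 - 9 = -7)
H(D) = 2 (H(D) = -4 + 6 = 2)
G(t, A) = 2
p(P) = 2*P
(232/(-443))/a(-16, -20) + 1/((-275 + (-60 - 165))*p(G(2, -1)/4)) = (232/(-443))/(-7) + 1/((-275 + (-60 - 165))*((2*(2/4)))) = (232*(-1/443))*(-⅐) + 1/((-275 - 225)*((2*(2*(¼))))) = -232/443*(-⅐) + 1/((-500)*((2*(½)))) = 232/3101 - 1/500/1 = 232/3101 - 1/500*1 = 232/3101 - 1/500 = 112899/1550500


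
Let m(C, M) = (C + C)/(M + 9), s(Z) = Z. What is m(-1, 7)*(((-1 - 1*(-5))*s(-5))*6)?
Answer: 15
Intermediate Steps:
m(C, M) = 2*C/(9 + M) (m(C, M) = (2*C)/(9 + M) = 2*C/(9 + M))
m(-1, 7)*(((-1 - 1*(-5))*s(-5))*6) = (2*(-1)/(9 + 7))*(((-1 - 1*(-5))*(-5))*6) = (2*(-1)/16)*(((-1 + 5)*(-5))*6) = (2*(-1)*(1/16))*((4*(-5))*6) = -(-5)*6/2 = -⅛*(-120) = 15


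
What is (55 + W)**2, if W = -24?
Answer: 961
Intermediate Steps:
(55 + W)**2 = (55 - 24)**2 = 31**2 = 961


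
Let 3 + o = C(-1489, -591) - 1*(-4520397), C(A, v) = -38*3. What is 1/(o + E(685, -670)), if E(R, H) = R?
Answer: 1/4520965 ≈ 2.2119e-7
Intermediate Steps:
C(A, v) = -114
o = 4520280 (o = -3 + (-114 - 1*(-4520397)) = -3 + (-114 + 4520397) = -3 + 4520283 = 4520280)
1/(o + E(685, -670)) = 1/(4520280 + 685) = 1/4520965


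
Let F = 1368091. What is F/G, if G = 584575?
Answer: 1368091/584575 ≈ 2.3403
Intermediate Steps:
F/G = 1368091/584575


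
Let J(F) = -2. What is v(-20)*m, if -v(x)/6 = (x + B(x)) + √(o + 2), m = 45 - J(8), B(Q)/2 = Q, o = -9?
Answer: 16920 - 282*I*√7 ≈ 16920.0 - 746.1*I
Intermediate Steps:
B(Q) = 2*Q
m = 47 (m = 45 - 1*(-2) = 45 + 2 = 47)
v(x) = -18*x - 6*I*√7 (v(x) = -6*((x + 2*x) + √(-9 + 2)) = -6*(3*x + √(-7)) = -6*(3*x + I*√7) = -18*x - 6*I*√7)
v(-20)*m = (-18*(-20) - 6*I*√7)*47 = (360 - 6*I*√7)*47 = 16920 - 282*I*√7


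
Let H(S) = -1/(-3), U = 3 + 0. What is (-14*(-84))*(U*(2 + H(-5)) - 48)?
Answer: -48216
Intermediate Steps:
U = 3
H(S) = ⅓ (H(S) = -1*(-⅓) = ⅓)
(-14*(-84))*(U*(2 + H(-5)) - 48) = (-14*(-84))*(3*(2 + ⅓) - 48) = 1176*(3*(7/3) - 48) = 1176*(7 - 48) = 1176*(-41) = -48216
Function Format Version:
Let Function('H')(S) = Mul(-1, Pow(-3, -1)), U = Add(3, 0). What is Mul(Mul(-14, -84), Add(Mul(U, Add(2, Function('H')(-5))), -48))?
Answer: -48216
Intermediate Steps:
U = 3
Function('H')(S) = Rational(1, 3) (Function('H')(S) = Mul(-1, Rational(-1, 3)) = Rational(1, 3))
Mul(Mul(-14, -84), Add(Mul(U, Add(2, Function('H')(-5))), -48)) = Mul(Mul(-14, -84), Add(Mul(3, Add(2, Rational(1, 3))), -48)) = Mul(1176, Add(Mul(3, Rational(7, 3)), -48)) = Mul(1176, Add(7, -48)) = Mul(1176, -41) = -48216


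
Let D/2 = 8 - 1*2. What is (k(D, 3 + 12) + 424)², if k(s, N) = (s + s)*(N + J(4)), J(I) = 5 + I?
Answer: 1000000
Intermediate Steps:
D = 12 (D = 2*(8 - 1*2) = 2*(8 - 2) = 2*6 = 12)
k(s, N) = 2*s*(9 + N) (k(s, N) = (s + s)*(N + (5 + 4)) = (2*s)*(N + 9) = (2*s)*(9 + N) = 2*s*(9 + N))
(k(D, 3 + 12) + 424)² = (2*12*(9 + (3 + 12)) + 424)² = (2*12*(9 + 15) + 424)² = (2*12*24 + 424)² = (576 + 424)² = 1000² = 1000000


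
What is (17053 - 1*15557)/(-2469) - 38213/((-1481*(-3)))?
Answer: -11221625/1218863 ≈ -9.2066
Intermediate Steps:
(17053 - 1*15557)/(-2469) - 38213/((-1481*(-3))) = (17053 - 15557)*(-1/2469) - 38213/4443 = 1496*(-1/2469) - 38213*1/4443 = -1496/2469 - 38213/4443 = -11221625/1218863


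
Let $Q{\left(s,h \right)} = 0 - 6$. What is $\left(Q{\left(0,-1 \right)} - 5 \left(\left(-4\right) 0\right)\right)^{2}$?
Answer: $36$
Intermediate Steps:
$Q{\left(s,h \right)} = -6$ ($Q{\left(s,h \right)} = 0 - 6 = -6$)
$\left(Q{\left(0,-1 \right)} - 5 \left(\left(-4\right) 0\right)\right)^{2} = \left(-6 - 5 \left(\left(-4\right) 0\right)\right)^{2} = \left(-6 - 0\right)^{2} = \left(-6 + 0\right)^{2} = \left(-6\right)^{2} = 36$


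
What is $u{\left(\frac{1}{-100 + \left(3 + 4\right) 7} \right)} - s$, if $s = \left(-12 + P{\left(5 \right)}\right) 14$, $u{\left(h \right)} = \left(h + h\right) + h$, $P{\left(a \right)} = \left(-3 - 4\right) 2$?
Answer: $\frac{6187}{17} \approx 363.94$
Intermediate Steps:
$P{\left(a \right)} = -14$ ($P{\left(a \right)} = \left(-7\right) 2 = -14$)
$u{\left(h \right)} = 3 h$ ($u{\left(h \right)} = 2 h + h = 3 h$)
$s = -364$ ($s = \left(-12 - 14\right) 14 = \left(-26\right) 14 = -364$)
$u{\left(\frac{1}{-100 + \left(3 + 4\right) 7} \right)} - s = \frac{3}{-100 + \left(3 + 4\right) 7} - -364 = \frac{3}{-100 + 7 \cdot 7} + 364 = \frac{3}{-100 + 49} + 364 = \frac{3}{-51} + 364 = 3 \left(- \frac{1}{51}\right) + 364 = - \frac{1}{17} + 364 = \frac{6187}{17}$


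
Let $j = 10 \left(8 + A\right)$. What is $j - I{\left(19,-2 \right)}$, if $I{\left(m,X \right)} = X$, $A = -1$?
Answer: $72$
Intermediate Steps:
$j = 70$ ($j = 10 \left(8 - 1\right) = 10 \cdot 7 = 70$)
$j - I{\left(19,-2 \right)} = 70 - -2 = 70 + 2 = 72$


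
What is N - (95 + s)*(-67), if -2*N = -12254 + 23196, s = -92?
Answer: -5270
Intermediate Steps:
N = -5471 (N = -(-12254 + 23196)/2 = -½*10942 = -5471)
N - (95 + s)*(-67) = -5471 - (95 - 92)*(-67) = -5471 - 3*(-67) = -5471 - 1*(-201) = -5471 + 201 = -5270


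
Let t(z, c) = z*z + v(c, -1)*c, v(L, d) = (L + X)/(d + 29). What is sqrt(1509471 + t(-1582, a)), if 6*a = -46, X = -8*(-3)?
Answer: sqrt(144438859)/6 ≈ 2003.0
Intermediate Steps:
X = 24
a = -23/3 (a = (1/6)*(-46) = -23/3 ≈ -7.6667)
v(L, d) = (24 + L)/(29 + d) (v(L, d) = (L + 24)/(d + 29) = (24 + L)/(29 + d))
t(z, c) = z**2 + c*(6/7 + c/28) (t(z, c) = z*z + ((24 + c)/(29 - 1))*c = z**2 + ((24 + c)/28)*c = z**2 + (6/7 + c/28)*c = z**2 + c*(6/7 + c/28))
sqrt(1509471 + t(-1582, a)) = sqrt(1509471 + ((-1582)**2 + (1/28)*(-23/3)*(24 - 23/3))) = sqrt(1509471 + (2502724 + (1/28)*(-23/3)*(49/3))) = sqrt(1509471 + (2502724 - 161/36)) = sqrt(1509471 + 90097903/36) = sqrt(144438859/36) = sqrt(144438859)/6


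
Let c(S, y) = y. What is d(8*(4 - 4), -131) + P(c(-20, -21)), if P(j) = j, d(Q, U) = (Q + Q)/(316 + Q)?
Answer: -21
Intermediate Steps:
d(Q, U) = 2*Q/(316 + Q) (d(Q, U) = (2*Q)/(316 + Q) = 2*Q/(316 + Q))
d(8*(4 - 4), -131) + P(c(-20, -21)) = 2*(8*(4 - 4))/(316 + 8*(4 - 4)) - 21 = 2*(8*0)/(316 + 8*0) - 21 = 2*0/(316 + 0) - 21 = 2*0/316 - 21 = 2*0*(1/316) - 21 = 0 - 21 = -21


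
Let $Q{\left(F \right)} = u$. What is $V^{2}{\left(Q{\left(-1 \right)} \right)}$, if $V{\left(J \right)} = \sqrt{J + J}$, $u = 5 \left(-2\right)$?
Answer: $-20$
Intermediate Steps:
$u = -10$
$Q{\left(F \right)} = -10$
$V{\left(J \right)} = \sqrt{2} \sqrt{J}$ ($V{\left(J \right)} = \sqrt{2 J} = \sqrt{2} \sqrt{J}$)
$V^{2}{\left(Q{\left(-1 \right)} \right)} = \left(\sqrt{2} \sqrt{-10}\right)^{2} = \left(\sqrt{2} i \sqrt{10}\right)^{2} = \left(2 i \sqrt{5}\right)^{2} = -20$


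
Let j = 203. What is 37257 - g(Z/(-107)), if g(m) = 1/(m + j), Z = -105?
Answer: 813171175/21826 ≈ 37257.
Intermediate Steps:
g(m) = 1/(203 + m) (g(m) = 1/(m + 203) = 1/(203 + m))
37257 - g(Z/(-107)) = 37257 - 1/(203 - 105/(-107)) = 37257 - 1/(203 - 105*(-1/107)) = 37257 - 1/(203 + 105/107) = 37257 - 1/21826/107 = 37257 - 1*107/21826 = 37257 - 107/21826 = 813171175/21826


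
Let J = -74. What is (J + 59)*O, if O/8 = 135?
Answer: -16200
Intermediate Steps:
O = 1080 (O = 8*135 = 1080)
(J + 59)*O = (-74 + 59)*1080 = -15*1080 = -16200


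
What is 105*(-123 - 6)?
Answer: -13545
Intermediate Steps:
105*(-123 - 6) = 105*(-129) = -13545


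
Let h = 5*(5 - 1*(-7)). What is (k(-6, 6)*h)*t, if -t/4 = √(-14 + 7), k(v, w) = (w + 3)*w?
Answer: -12960*I*√7 ≈ -34289.0*I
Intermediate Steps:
k(v, w) = w*(3 + w) (k(v, w) = (3 + w)*w = w*(3 + w))
h = 60 (h = 5*(5 + 7) = 5*12 = 60)
t = -4*I*√7 (t = -4*√(-14 + 7) = -4*I*√7 ≈ -10.583*I)
(k(-6, 6)*h)*t = ((6*(3 + 6))*60)*(-4*I*√7) = ((6*9)*60)*(-4*I*√7) = (54*60)*(-4*I*√7) = 3240*(-4*I*√7) = -12960*I*√7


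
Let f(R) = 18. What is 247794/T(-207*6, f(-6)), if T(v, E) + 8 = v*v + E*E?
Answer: 123897/771440 ≈ 0.16060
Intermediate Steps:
T(v, E) = -8 + E² + v² (T(v, E) = -8 + (v*v + E*E) = -8 + (v² + E²) = -8 + (E² + v²) = -8 + E² + v²)
247794/T(-207*6, f(-6)) = 247794/(-8 + 18² + (-207*6)²) = 247794/(-8 + 324 + (-1242)²) = 247794/(-8 + 324 + 1542564) = 247794/1542880 = 247794*(1/1542880) = 123897/771440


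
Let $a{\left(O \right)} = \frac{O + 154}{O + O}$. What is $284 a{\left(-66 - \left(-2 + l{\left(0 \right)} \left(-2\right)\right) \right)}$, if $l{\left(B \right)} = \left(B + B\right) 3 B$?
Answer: $- \frac{3195}{16} \approx -199.69$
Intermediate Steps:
$l{\left(B \right)} = 6 B^{2}$ ($l{\left(B \right)} = 2 B 3 B = 6 B B = 6 B^{2}$)
$a{\left(O \right)} = \frac{154 + O}{2 O}$
$284 a{\left(-66 - \left(-2 + l{\left(0 \right)} \left(-2\right)\right) \right)} = 284 \frac{154 - \left(64 + 6 \cdot 0^{2} \left(-2\right)\right)}{2 \left(-66 - \left(-2 + 6 \cdot 0^{2} \left(-2\right)\right)\right)} = 284 \frac{154 - \left(64 + 6 \cdot 0 \left(-2\right)\right)}{2 \left(-66 - \left(-2 + 6 \cdot 0 \left(-2\right)\right)\right)} = 284 \frac{154 - 64}{2 \left(-66 - \left(-2 + 0 \left(-2\right)\right)\right)} = 284 \frac{154 - 64}{2 \left(-66 - \left(-2 + 0\right)\right)} = 284 \frac{154 - 64}{2 \left(-66 - -2\right)} = 284 \frac{154 + \left(-66 + 2\right)}{2 \left(-66 + 2\right)} = 284 \frac{154 - 64}{2 \left(-64\right)} = 284 \cdot \frac{1}{2} \left(- \frac{1}{64}\right) 90 = 284 \left(- \frac{45}{64}\right) = - \frac{3195}{16}$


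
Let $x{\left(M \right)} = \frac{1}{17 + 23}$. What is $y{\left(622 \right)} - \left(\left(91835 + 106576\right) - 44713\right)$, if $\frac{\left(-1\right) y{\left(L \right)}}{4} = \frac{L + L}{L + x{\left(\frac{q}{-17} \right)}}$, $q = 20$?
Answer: $- \frac{3824358978}{24881} \approx -1.5371 \cdot 10^{5}$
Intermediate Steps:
$x{\left(M \right)} = \frac{1}{40}$
$y{\left(L \right)} = - \frac{8 L}{\frac{1}{40} + L}$ ($y{\left(L \right)} = - 4 \frac{L + L}{L + \frac{1}{40}} = - 4 \frac{2 L}{\frac{1}{40} + L} = - \frac{8 L}{\frac{1}{40} + L}$)
$y{\left(622 \right)} - \left(\left(91835 + 106576\right) - 44713\right) = \left(-320\right) 622 \frac{1}{1 + 40 \cdot 622} - \left(\left(91835 + 106576\right) - 44713\right) = \left(-320\right) 622 \frac{1}{1 + 24880} - \left(198411 - 44713\right) = \left(-320\right) 622 \cdot \frac{1}{24881} - 153698 = - \frac{199040}{24881} - 153698 = - \frac{3824358978}{24881}$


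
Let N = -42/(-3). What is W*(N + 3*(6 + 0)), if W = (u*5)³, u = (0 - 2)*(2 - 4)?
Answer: 256000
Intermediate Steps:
u = 4 (u = -2*(-2) = 4)
N = 14 (N = -42*(-⅓) = 14)
W = 8000 (W = (4*5)³ = 20³ = 8000)
W*(N + 3*(6 + 0)) = 8000*(14 + 3*(6 + 0)) = 8000*(14 + 3*6) = 8000*(14 + 18) = 8000*32 = 256000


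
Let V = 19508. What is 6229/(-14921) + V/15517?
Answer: 194423475/231529157 ≈ 0.83974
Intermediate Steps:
6229/(-14921) + V/15517 = 6229/(-14921) + 19508/15517 = 6229*(-1/14921) + 19508*(1/15517) = -6229/14921 + 19508/15517 = 194423475/231529157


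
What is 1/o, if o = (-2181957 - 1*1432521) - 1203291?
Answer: -1/4817769 ≈ -2.0756e-7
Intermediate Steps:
o = -4817769 (o = (-2181957 - 1432521) - 1203291 = -3614478 - 1203291 = -4817769)
1/o = 1/(-4817769) = -1/4817769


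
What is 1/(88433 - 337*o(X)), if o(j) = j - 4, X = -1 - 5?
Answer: 1/91803 ≈ 1.0893e-5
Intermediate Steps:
X = -6
o(j) = -4 + j
1/(88433 - 337*o(X)) = 1/(88433 - 337*(-4 - 6)) = 1/(88433 - 337*(-10)) = 1/(88433 + 3370) = 1/91803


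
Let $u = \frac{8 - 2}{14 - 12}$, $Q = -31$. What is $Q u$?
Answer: $-93$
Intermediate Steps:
$u = 3$ ($u = \frac{6}{2} = 6 \cdot \frac{1}{2} = 3$)
$Q u = \left(-31\right) 3 = -93$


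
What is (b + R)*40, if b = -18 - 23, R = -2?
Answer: -1720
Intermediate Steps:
b = -41
(b + R)*40 = (-41 - 2)*40 = -43*40 = -1720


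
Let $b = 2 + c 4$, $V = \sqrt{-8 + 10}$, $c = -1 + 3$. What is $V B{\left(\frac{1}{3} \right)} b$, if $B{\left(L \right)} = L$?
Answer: $\frac{10 \sqrt{2}}{3} \approx 4.714$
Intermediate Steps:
$c = 2$
$V = \sqrt{2} \approx 1.4142$
$b = 10$ ($b = 2 + 2 \cdot 4 = 2 + 8 = 10$)
$V B{\left(\frac{1}{3} \right)} b = \frac{\sqrt{2}}{3} \cdot 10 = \frac{10 \sqrt{2}}{3}$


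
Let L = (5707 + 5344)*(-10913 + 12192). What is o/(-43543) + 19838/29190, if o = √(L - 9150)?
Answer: 1417/2085 - √14125079/43543 ≈ 0.59330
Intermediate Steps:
L = 14134229 (L = 11051*1279 = 14134229)
o = √14125079 (o = √(14134229 - 9150) = √14125079 ≈ 3758.3)
o/(-43543) + 19838/29190 = √14125079/(-43543) + 19838/29190 = √14125079*(-1/43543) + 19838*(1/29190) = -√14125079/43543 + 1417/2085 = 1417/2085 - √14125079/43543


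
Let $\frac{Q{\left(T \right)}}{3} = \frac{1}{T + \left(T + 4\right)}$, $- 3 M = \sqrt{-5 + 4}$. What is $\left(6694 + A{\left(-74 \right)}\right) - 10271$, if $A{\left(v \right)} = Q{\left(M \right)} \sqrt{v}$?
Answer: $-3577 + \frac{9 i \sqrt{74} \left(6 + i\right)}{74} \approx -3578.0 + 6.2774 i$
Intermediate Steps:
$M = - \frac{i}{3}$ ($M = - \frac{\sqrt{-5 + 4}}{3} = - \frac{\sqrt{-1}}{3} = - \frac{i}{3} \approx - 0.33333 i$)
$Q{\left(T \right)} = \frac{3}{4 + 2 T}$ ($Q{\left(T \right)} = \frac{3}{T + \left(T + 4\right)} = \frac{3}{T + \left(4 + T\right)} = \frac{3}{4 + 2 T}$)
$A{\left(v \right)} = \frac{27 \sqrt{v} \left(2 + \frac{i}{3}\right)}{74}$ ($A{\left(v \right)} = \frac{3}{2 \left(2 - \frac{i}{3}\right)} \sqrt{v} = \frac{3 \frac{9 \left(2 + \frac{i}{3}\right)}{37}}{2} \sqrt{v} = \frac{27 \left(2 + \frac{i}{3}\right)}{74} \sqrt{v} = \frac{27 \sqrt{v} \left(2 + \frac{i}{3}\right)}{74}$)
$\left(6694 + A{\left(-74 \right)}\right) - 10271 = \left(6694 + \frac{9 \sqrt{-74} \left(6 + i\right)}{74}\right) - 10271 = \left(6694 + \frac{9 i \sqrt{74} \left(6 + i\right)}{74}\right) - 10271 = -3577 + \frac{9 i \sqrt{74} \left(6 + i\right)}{74}$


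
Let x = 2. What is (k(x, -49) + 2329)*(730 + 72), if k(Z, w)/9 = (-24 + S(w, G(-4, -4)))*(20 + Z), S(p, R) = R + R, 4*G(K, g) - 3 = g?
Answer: -2022644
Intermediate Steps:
G(K, g) = ¾ + g/4
S(p, R) = 2*R
k(Z, w) = -4410 - 441*Z/2 (k(Z, w) = 9*((-24 + 2*(¾ + (¼)*(-4)))*(20 + Z)) = 9*((-24 + 2*(¾ - 1))*(20 + Z)) = 9*((-24 + 2*(-¼))*(20 + Z)) = 9*((-24 - ½)*(20 + Z)) = 9*(-49*(20 + Z)/2) = 9*(-490 - 49*Z/2) = -4410 - 441*Z/2)
(k(x, -49) + 2329)*(730 + 72) = ((-4410 - 441/2*2) + 2329)*(730 + 72) = ((-4410 - 441) + 2329)*802 = (-4851 + 2329)*802 = -2522*802 = -2022644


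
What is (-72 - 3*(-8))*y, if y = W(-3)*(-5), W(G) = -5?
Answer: -1200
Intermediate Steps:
y = 25 (y = -5*(-5) = 25)
(-72 - 3*(-8))*y = (-72 - 3*(-8))*25 = (-72 + 24)*25 = -48*25 = -1200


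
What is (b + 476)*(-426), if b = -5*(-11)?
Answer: -226206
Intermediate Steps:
b = 55
(b + 476)*(-426) = (55 + 476)*(-426) = 531*(-426) = -226206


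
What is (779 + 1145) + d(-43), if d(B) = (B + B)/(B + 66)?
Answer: 44166/23 ≈ 1920.3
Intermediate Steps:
d(B) = 2*B/(66 + B) (d(B) = (2*B)/(66 + B) = 2*B/(66 + B))
(779 + 1145) + d(-43) = (779 + 1145) + 2*(-43)/(66 - 43) = 1924 + 2*(-43)/23 = 1924 + 2*(-43)*(1/23) = 1924 - 86/23 = 44166/23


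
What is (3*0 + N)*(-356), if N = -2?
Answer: 712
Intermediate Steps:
(3*0 + N)*(-356) = (3*0 - 2)*(-356) = (0 - 2)*(-356) = -2*(-356) = 712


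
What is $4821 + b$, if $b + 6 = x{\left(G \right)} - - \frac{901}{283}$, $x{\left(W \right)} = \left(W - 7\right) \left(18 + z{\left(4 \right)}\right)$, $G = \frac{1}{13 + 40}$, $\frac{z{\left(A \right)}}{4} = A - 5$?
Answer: $\frac{70801998}{14999} \approx 4720.4$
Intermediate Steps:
$z{\left(A \right)} = -20 + 4 A$ ($z{\left(A \right)} = 4 \left(A - 5\right) = 4 \left(-5 + A\right) = -20 + 4 A$)
$G = \frac{1}{53} \approx 0.018868$
$x{\left(W \right)} = -98 + 14 W$ ($x{\left(W \right)} = \left(W - 7\right) \left(18 + \left(-20 + 4 \cdot 4\right)\right) = \left(-7 + W\right) \left(18 + \left(-20 + 16\right)\right) = \left(-7 + W\right) \left(18 - 4\right) = \left(-7 + W\right) 14 = -98 + 14 W$)
$b = - \frac{1508181}{14999}$ ($b = -6 + \left(\left(-98 + 14 \cdot \frac{1}{53}\right) - - \frac{901}{283}\right) = -6 + \left(\left(-98 + \frac{14}{53}\right) - \left(-901\right) \frac{1}{283}\right) = -6 - \frac{1418187}{14999} = - \frac{1508181}{14999} \approx -100.55$)
$4821 + b = 4821 - \frac{1508181}{14999} = \frac{70801998}{14999}$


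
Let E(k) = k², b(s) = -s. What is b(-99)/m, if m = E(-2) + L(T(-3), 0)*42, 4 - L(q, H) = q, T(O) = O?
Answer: 99/298 ≈ 0.33221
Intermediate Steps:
L(q, H) = 4 - q
m = 298 (m = (-2)² + (4 - 1*(-3))*42 = 4 + (4 + 3)*42 = 4 + 7*42 = 4 + 294 = 298)
b(-99)/m = -1*(-99)/298 = 99*(1/298) = 99/298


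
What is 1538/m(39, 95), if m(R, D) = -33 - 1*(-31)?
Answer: -769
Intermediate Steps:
m(R, D) = -2 (m(R, D) = -33 + 31 = -2)
1538/m(39, 95) = 1538/(-2) = 1538*(-1/2) = -769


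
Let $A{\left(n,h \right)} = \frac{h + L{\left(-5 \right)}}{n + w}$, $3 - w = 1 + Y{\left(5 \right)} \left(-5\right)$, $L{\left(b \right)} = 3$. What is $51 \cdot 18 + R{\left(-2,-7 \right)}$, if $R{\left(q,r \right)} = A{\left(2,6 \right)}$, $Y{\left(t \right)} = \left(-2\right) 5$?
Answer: $\frac{42219}{46} \approx 917.8$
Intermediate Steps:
$Y{\left(t \right)} = -10$
$w = -48$ ($w = 3 - \left(1 - -50\right) = 3 - \left(1 + 50\right) = 3 - 51 = -48$)
$A{\left(n,h \right)} = \frac{3 + h}{-48 + n}$ ($A{\left(n,h \right)} = \frac{h + 3}{n - 48} = \frac{3 + h}{-48 + n}$)
$R{\left(q,r \right)} = - \frac{9}{46}$ ($R{\left(q,r \right)} = \frac{3 + 6}{-48 + 2} = \frac{1}{-46} \cdot 9 = \left(- \frac{1}{46}\right) 9 = - \frac{9}{46}$)
$51 \cdot 18 + R{\left(-2,-7 \right)} = 51 \cdot 18 - \frac{9}{46} = 918 - \frac{9}{46} = \frac{42219}{46}$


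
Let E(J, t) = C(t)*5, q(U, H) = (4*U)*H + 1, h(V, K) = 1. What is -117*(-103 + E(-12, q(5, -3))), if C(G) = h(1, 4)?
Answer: 11466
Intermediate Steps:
C(G) = 1
q(U, H) = 1 + 4*H*U (q(U, H) = 4*H*U + 1 = 1 + 4*H*U)
E(J, t) = 5 (E(J, t) = 1*5 = 5)
-117*(-103 + E(-12, q(5, -3))) = -117*(-103 + 5) = -117*(-98) = 11466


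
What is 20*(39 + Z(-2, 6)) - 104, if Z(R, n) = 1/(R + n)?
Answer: 681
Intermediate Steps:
20*(39 + Z(-2, 6)) - 104 = 20*(39 + 1/(-2 + 6)) - 104 = 20*(39 + 1/4) - 104 = 20*(39 + ¼) - 104 = 20*(157/4) - 104 = 785 - 104 = 681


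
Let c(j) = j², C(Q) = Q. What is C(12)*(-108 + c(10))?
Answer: -96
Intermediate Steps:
C(12)*(-108 + c(10)) = 12*(-108 + 10²) = 12*(-108 + 100) = 12*(-8) = -96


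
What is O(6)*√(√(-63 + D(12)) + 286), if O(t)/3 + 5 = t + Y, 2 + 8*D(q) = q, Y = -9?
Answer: -12*√(1144 + 2*I*√247) ≈ -405.92 - 5.5754*I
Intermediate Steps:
D(q) = -¼ + q/8
O(t) = -42 + 3*t (O(t) = -15 + 3*(t - 9) = -15 + 3*(-9 + t) = -15 + (-27 + 3*t) = -42 + 3*t)
O(6)*√(√(-63 + D(12)) + 286) = (-42 + 3*6)*√(√(-63 + (-¼ + (⅛)*12)) + 286) = (-42 + 18)*√(√(-63 + (-¼ + 3/2)) + 286) = -24*√(√(-63 + 5/4) + 286) = -24*√(√(-247/4) + 286) = -24*√(I*√247/2 + 286) = -24*√(286 + I*√247/2)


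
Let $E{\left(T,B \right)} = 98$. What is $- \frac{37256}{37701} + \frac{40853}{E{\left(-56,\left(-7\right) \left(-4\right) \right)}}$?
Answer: $\frac{1536547865}{3694698} \approx 415.88$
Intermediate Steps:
$- \frac{37256}{37701} + \frac{40853}{E{\left(-56,\left(-7\right) \left(-4\right) \right)}} = - \frac{37256}{37701} + \frac{40853}{98} = \frac{1536547865}{3694698}$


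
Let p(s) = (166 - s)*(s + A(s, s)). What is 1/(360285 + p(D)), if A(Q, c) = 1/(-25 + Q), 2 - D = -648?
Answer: 625/28552641 ≈ 2.1889e-5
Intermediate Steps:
D = 650 (D = 2 - 1*(-648) = 2 + 648 = 650)
p(s) = (166 - s)*(s + 1/(-25 + s))
1/(360285 + p(D)) = 1/(360285 + (166 - 1*650 + 650*(-25 + 650)*(166 - 1*650))/(-25 + 650)) = 1/(360285 + (166 - 650 + 650*625*(166 - 650))/625) = 1/(360285 + (166 - 650 + 650*625*(-484))/625) = 1/(360285 + (166 - 650 - 196625000)/625) = 1/(360285 + (1/625)*(-196625484)) = 1/(360285 - 196625484/625) = 1/(28552641/625) = 625/28552641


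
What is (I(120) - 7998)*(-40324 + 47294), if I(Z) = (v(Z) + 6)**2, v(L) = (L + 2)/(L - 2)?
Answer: -192851626610/3481 ≈ -5.5401e+7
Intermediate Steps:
v(L) = (2 + L)/(-2 + L)
I(Z) = (6 + (2 + Z)/(-2 + Z))**2 (I(Z) = ((2 + Z)/(-2 + Z) + 6)**2 = (6 + (2 + Z)/(-2 + Z))**2)
(I(120) - 7998)*(-40324 + 47294) = ((-10 + 7*120)**2/(-2 + 120)**2 - 7998)*(-40324 + 47294) = ((-10 + 840)**2/118**2 - 7998)*6970 = (830**2*(1/13924) - 7998)*6970 = (688900*(1/13924) - 7998)*6970 = (172225/3481 - 7998)*6970 = -27668813/3481*6970 = -192851626610/3481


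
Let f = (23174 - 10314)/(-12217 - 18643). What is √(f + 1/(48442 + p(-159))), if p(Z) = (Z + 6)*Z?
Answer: 14*I*√26803982111673/112282567 ≈ 0.64553*I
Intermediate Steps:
p(Z) = Z*(6 + Z) (p(Z) = (6 + Z)*Z = Z*(6 + Z))
f = -643/1543 (f = 12860/(-30860) = 12860*(-1/30860) = -643/1543 ≈ -0.41672)
√(f + 1/(48442 + p(-159))) = √(-643/1543 + 1/(48442 - 159*(6 - 159))) = √(-643/1543 + 1/(48442 - 159*(-153))) = √(-643/1543 + 1/(48442 + 24327)) = √(-643/1543 + 1/72769) = √(-46788924/112282567) = 14*I*√26803982111673/112282567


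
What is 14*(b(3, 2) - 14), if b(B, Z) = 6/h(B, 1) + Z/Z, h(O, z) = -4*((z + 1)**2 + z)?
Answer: -931/5 ≈ -186.20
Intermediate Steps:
h(O, z) = -4*z - 4*(1 + z)**2 (h(O, z) = -4*((1 + z)**2 + z) = -4*(z + (1 + z)**2) = -4*z - 4*(1 + z)**2)
b(B, Z) = 7/10 (b(B, Z) = 6/(-4*1 - 4*(1 + 1)**2) + Z/Z = 6/(-4 - 4*2**2) + 1 = 6/(-4 - 4*4) + 1 = 6/(-4 - 16) + 1 = 6/(-20) + 1 = 6*(-1/20) + 1 = -3/10 + 1 = 7/10)
14*(b(3, 2) - 14) = 14*(7/10 - 14) = 14*(-133/10) = -931/5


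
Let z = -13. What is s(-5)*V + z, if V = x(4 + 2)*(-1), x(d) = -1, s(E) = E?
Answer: -18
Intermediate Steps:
V = 1 (V = -1*(-1) = 1)
s(-5)*V + z = -5*1 - 13 = -5 - 13 = -18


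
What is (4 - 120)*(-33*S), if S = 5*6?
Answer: 114840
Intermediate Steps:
S = 30
(4 - 120)*(-33*S) = (4 - 120)*(-33*30) = -116*(-990) = 114840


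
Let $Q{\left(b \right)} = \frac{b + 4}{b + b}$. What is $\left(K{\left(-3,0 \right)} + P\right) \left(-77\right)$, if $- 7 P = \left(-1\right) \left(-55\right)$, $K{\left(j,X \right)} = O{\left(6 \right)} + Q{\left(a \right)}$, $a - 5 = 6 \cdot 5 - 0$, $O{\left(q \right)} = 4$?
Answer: $\frac{2541}{10} \approx 254.1$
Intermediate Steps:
$a = 35$ ($a = 5 + \left(6 \cdot 5 - 0\right) = 5 + \left(30 + 0\right) = 5 + 30 = 35$)
$Q{\left(b \right)} = \frac{4 + b}{2 b}$
$K{\left(j,X \right)} = \frac{319}{70}$ ($K{\left(j,X \right)} = 4 + \frac{4 + 35}{2 \cdot 35} = 4 + \frac{1}{2} \cdot \frac{1}{35} \cdot 39 = 4 + \frac{39}{70} = \frac{319}{70}$)
$P = - \frac{55}{7}$ ($P = - \frac{\left(-1\right) \left(-55\right)}{7} = \left(- \frac{1}{7}\right) 55 = - \frac{55}{7} \approx -7.8571$)
$\left(K{\left(-3,0 \right)} + P\right) \left(-77\right) = \left(\frac{319}{70} - \frac{55}{7}\right) \left(-77\right) = \left(- \frac{33}{10}\right) \left(-77\right) = \frac{2541}{10}$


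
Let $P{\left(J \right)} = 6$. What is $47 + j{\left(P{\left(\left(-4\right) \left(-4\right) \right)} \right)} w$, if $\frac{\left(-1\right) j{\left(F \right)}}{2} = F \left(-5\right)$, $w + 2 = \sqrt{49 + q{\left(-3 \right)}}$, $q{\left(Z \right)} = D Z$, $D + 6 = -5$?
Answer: $-73 + 60 \sqrt{82} \approx 470.32$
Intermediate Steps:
$D = -11$ ($D = -6 - 5 = -11$)
$q{\left(Z \right)} = - 11 Z$
$w = -2 + \sqrt{82}$ ($w = -2 + \sqrt{49 - -33} = -2 + \sqrt{49 + 33} = -2 + \sqrt{82} \approx 7.0554$)
$j{\left(F \right)} = 10 F$ ($j{\left(F \right)} = - 2 F \left(-5\right) = - 2 \left(- 5 F\right) = 10 F$)
$47 + j{\left(P{\left(\left(-4\right) \left(-4\right) \right)} \right)} w = 47 + 10 \cdot 6 \left(-2 + \sqrt{82}\right) = 47 + 60 \left(-2 + \sqrt{82}\right) = 47 - \left(120 - 60 \sqrt{82}\right) = -73 + 60 \sqrt{82}$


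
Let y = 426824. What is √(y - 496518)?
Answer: I*√69694 ≈ 264.0*I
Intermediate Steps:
√(y - 496518) = √(426824 - 496518) = √(-69694) = I*√69694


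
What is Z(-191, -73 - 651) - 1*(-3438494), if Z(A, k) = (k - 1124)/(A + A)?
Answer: 656753278/191 ≈ 3.4385e+6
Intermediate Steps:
Z(A, k) = (-1124 + k)/(2*A) (Z(A, k) = (-1124 + k)/((2*A)) = (-1124 + k)*(1/(2*A)) = (-1124 + k)/(2*A))
Z(-191, -73 - 651) - 1*(-3438494) = (½)*(-1124 + (-73 - 651))/(-191) - 1*(-3438494) = (½)*(-1/191)*(-1124 - 724) + 3438494 = (½)*(-1/191)*(-1848) + 3438494 = 924/191 + 3438494 = 656753278/191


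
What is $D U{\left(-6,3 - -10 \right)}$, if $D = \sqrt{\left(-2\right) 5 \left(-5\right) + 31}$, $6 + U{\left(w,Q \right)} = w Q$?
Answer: $-756$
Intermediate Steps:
$U{\left(w,Q \right)} = -6 + Q w$ ($U{\left(w,Q \right)} = -6 + w Q = -6 + Q w$)
$D = 9$ ($D = \sqrt{\left(-10\right) \left(-5\right) + 31} = \sqrt{50 + 31} = \sqrt{81} = 9$)
$D U{\left(-6,3 - -10 \right)} = 9 \left(-6 + \left(3 - -10\right) \left(-6\right)\right) = 9 \left(-6 + \left(3 + 10\right) \left(-6\right)\right) = 9 \left(-6 + 13 \left(-6\right)\right) = 9 \left(-6 - 78\right) = 9 \left(-84\right) = -756$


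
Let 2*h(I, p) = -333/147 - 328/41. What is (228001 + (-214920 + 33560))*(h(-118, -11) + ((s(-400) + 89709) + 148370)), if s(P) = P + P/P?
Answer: 155195508831/14 ≈ 1.1085e+10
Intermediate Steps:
h(I, p) = -503/98 (h(I, p) = (-333/147 - 328/41)/2 = (-333*1/147 - 328*1/41)/2 = (-111/49 - 8)/2 = (½)*(-503/49) = -503/98)
s(P) = 1 + P (s(P) = P + 1 = 1 + P)
(228001 + (-214920 + 33560))*(h(-118, -11) + ((s(-400) + 89709) + 148370)) = (228001 + (-214920 + 33560))*(-503/98 + (((1 - 400) + 89709) + 148370)) = (228001 - 181360)*(-503/98 + ((-399 + 89709) + 148370)) = 46641*(-503/98 + (89310 + 148370)) = 46641*(-503/98 + 237680) = 46641*(23292137/98) = 155195508831/14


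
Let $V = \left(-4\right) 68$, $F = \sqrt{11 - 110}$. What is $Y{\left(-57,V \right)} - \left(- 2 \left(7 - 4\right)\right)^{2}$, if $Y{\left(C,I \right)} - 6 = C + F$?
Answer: $-87 + 3 i \sqrt{11} \approx -87.0 + 9.9499 i$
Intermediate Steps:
$F = 3 i \sqrt{11}$ ($F = \sqrt{-99} = 3 i \sqrt{11} \approx 9.9499 i$)
$V = -272$
$Y{\left(C,I \right)} = 6 + C + 3 i \sqrt{11}$ ($Y{\left(C,I \right)} = 6 + \left(C + 3 i \sqrt{11}\right) = 6 + C + 3 i \sqrt{11}$)
$Y{\left(-57,V \right)} - \left(- 2 \left(7 - 4\right)\right)^{2} = \left(6 - 57 + 3 i \sqrt{11}\right) - \left(- 2 \left(7 - 4\right)\right)^{2} = \left(-51 + 3 i \sqrt{11}\right) - \left(\left(-2\right) 3\right)^{2} = \left(-51 + 3 i \sqrt{11}\right) - \left(-6\right)^{2} = \left(-51 + 3 i \sqrt{11}\right) - 36 = -87 + 3 i \sqrt{11}$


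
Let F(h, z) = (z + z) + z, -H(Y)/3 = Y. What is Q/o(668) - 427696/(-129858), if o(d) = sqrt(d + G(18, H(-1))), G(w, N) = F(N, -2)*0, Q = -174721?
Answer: 213848/64929 - 174721*sqrt(167)/334 ≈ -6756.9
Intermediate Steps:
H(Y) = -3*Y
F(h, z) = 3*z (F(h, z) = 2*z + z = 3*z)
G(w, N) = 0 (G(w, N) = (3*(-2))*0 = -6*0 = 0)
o(d) = sqrt(d) (o(d) = sqrt(d + 0) = sqrt(d))
Q/o(668) - 427696/(-129858) = -174721*sqrt(167)/334 - 427696/(-129858) = -174721*sqrt(167)/334 - 427696*(-1/129858) = -174721*sqrt(167)/334 + 213848/64929 = 213848/64929 - 174721*sqrt(167)/334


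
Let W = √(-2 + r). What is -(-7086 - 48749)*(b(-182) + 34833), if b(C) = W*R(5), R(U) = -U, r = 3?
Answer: 1944621380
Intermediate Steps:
W = 1 (W = √(-2 + 3) = √1 = 1)
b(C) = -5 (b(C) = 1*(-1*5) = 1*(-5) = -5)
-(-7086 - 48749)*(b(-182) + 34833) = -(-7086 - 48749)*(-5 + 34833) = -(-55835)*34828 = -1*(-1944621380) = 1944621380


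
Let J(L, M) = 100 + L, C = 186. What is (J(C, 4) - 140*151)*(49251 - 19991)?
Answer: -610188040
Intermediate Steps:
(J(C, 4) - 140*151)*(49251 - 19991) = ((100 + 186) - 140*151)*(49251 - 19991) = (286 - 21140)*29260 = -20854*29260 = -610188040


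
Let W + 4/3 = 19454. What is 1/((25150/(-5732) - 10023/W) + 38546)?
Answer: 41813507/1611538433421 ≈ 2.5946e-5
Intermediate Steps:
W = 58358/3 (W = -4/3 + 19454 = 58358/3 ≈ 19453.)
1/((25150/(-5732) - 10023/W) + 38546) = 1/((25150/(-5732) - 10023/58358/3) + 38546) = 1/((25150*(-1/5732) - 10023*3/58358) + 38546) = 1/((-12575/2866 - 30069/58358) + 38546) = 1/(-205007401/41813507 + 38546) = 1/(1611538433421/41813507) = 41813507/1611538433421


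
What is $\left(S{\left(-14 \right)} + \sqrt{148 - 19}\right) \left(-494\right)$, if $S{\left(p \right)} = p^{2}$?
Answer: $-96824 - 494 \sqrt{129} \approx -1.0243 \cdot 10^{5}$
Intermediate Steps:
$\left(S{\left(-14 \right)} + \sqrt{148 - 19}\right) \left(-494\right) = \left(\left(-14\right)^{2} + \sqrt{148 - 19}\right) \left(-494\right) = \left(196 + \sqrt{129}\right) \left(-494\right) = -96824 - 494 \sqrt{129}$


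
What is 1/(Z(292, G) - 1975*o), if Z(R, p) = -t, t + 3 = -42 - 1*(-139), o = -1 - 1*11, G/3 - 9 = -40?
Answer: 1/23606 ≈ 4.2362e-5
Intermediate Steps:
G = -93 (G = 27 + 3*(-40) = 27 - 120 = -93)
o = -12 (o = -1 - 11 = -12)
t = 94 (t = -3 + (-42 - 1*(-139)) = -3 + (-42 + 139) = -3 + 97 = 94)
Z(R, p) = -94 (Z(R, p) = -1*94 = -94)
1/(Z(292, G) - 1975*o) = 1/(-94 - 1975*(-12)) = 1/(-94 + 23700) = 1/23606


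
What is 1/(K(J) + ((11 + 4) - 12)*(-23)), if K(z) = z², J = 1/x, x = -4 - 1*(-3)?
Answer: -1/68 ≈ -0.014706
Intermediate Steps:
x = -1 (x = -4 + 3 = -1)
J = -1 (J = 1/(-1) = -1)
1/(K(J) + ((11 + 4) - 12)*(-23)) = 1/((-1)² + ((11 + 4) - 12)*(-23)) = 1/(1 + (15 - 12)*(-23)) = 1/(1 + 3*(-23)) = 1/(1 - 69) = 1/(-68) = -1/68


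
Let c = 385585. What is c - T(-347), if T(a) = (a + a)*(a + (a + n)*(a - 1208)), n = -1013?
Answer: 1467815967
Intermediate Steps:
T(a) = 2*a*(a + (-1208 + a)*(-1013 + a)) (T(a) = (a + a)*(a + (a - 1013)*(a - 1208)) = (2*a)*(a + (-1013 + a)*(-1208 + a)) = (2*a)*(a + (-1208 + a)*(-1013 + a)) = 2*a*(a + (-1208 + a)*(-1013 + a)))
c - T(-347) = 385585 - 2*(-347)*(1223704 + (-347)² - 2220*(-347)) = 385585 - 2*(-347)*(1223704 + 120409 + 770340) = 385585 - 2*(-347)*2114453 = 385585 - 1*(-1467430382) = 385585 + 1467430382 = 1467815967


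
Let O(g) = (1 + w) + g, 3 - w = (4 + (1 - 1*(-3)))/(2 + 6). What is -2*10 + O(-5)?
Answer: -22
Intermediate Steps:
w = 2 (w = 3 - (4 + (1 - 1*(-3)))/(2 + 6) = 3 - (4 + (1 + 3))/8 = 3 - (4 + 4)/8 = 3 - 8/8 = 3 - 1*1 = 3 - 1 = 2)
O(g) = 3 + g (O(g) = (1 + 2) + g = 3 + g)
-2*10 + O(-5) = -2*10 + (3 - 5) = -20 - 2 = -22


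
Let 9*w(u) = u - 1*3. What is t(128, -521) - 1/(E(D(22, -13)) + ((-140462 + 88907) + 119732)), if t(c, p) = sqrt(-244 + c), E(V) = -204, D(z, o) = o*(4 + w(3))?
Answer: -1/67973 + 2*I*sqrt(29) ≈ -1.4712e-5 + 10.77*I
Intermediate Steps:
w(u) = -1/3 + u/9 (w(u) = (u - 1*3)/9 = (u - 3)/9 = (-3 + u)/9 = -1/3 + u/9)
D(z, o) = 4*o (D(z, o) = o*(4 + (-1/3 + (1/9)*3)) = o*(4 + (-1/3 + 1/3)) = o*(4 + 0) = o*4 = 4*o)
t(128, -521) - 1/(E(D(22, -13)) + ((-140462 + 88907) + 119732)) = sqrt(-244 + 128) - 1/(-204 + ((-140462 + 88907) + 119732)) = sqrt(-116) - 1/(-204 + (-51555 + 119732)) = 2*I*sqrt(29) - 1/(-204 + 68177) = 2*I*sqrt(29) - 1/67973 = -1/67973 + 2*I*sqrt(29)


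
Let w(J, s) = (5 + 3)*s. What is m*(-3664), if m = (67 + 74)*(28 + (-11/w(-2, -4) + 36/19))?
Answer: -593633265/38 ≈ -1.5622e+7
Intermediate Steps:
w(J, s) = 8*s
m = 2592285/608 (m = (67 + 74)*(28 + (-11/(8*(-4)) + 36/19)) = 141*(28 + (-11/(-32) + 36*(1/19))) = 141*(28 + (-11*(-1/32) + 36/19)) = 141*(28 + (11/32 + 36/19)) = 141*(28 + 1361/608) = 141*(18385/608) = 2592285/608 ≈ 4263.6)
m*(-3664) = (2592285/608)*(-3664) = -593633265/38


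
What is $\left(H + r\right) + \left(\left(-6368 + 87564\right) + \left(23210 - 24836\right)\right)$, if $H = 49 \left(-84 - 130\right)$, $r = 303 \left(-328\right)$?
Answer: $-30300$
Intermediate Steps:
$r = -99384$
$H = -10486$ ($H = 49 \left(-214\right) = -10486$)
$\left(H + r\right) + \left(\left(-6368 + 87564\right) + \left(23210 - 24836\right)\right) = \left(-10486 - 99384\right) + \left(\left(-6368 + 87564\right) + \left(23210 - 24836\right)\right) = -109870 + \left(81196 - 1626\right) = -109870 + 79570 = -30300$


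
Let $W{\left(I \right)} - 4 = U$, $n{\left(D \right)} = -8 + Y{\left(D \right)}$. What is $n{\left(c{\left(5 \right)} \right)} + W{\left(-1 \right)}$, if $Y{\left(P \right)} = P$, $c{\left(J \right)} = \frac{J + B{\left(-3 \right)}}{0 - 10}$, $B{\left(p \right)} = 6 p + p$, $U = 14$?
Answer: $\frac{58}{5} \approx 11.6$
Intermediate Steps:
$B{\left(p \right)} = 7 p$
$c{\left(J \right)} = \frac{21}{10} - \frac{J}{10}$ ($c{\left(J \right)} = \frac{J + 7 \left(-3\right)}{0 - 10} = \frac{J - 21}{0 - 10} = \frac{-21 + J}{0 - 10} = \frac{-21 + J}{-10} = \left(-21 + J\right) \left(- \frac{1}{10}\right) = \frac{21}{10} - \frac{J}{10}$)
$n{\left(D \right)} = -8 + D$
$W{\left(I \right)} = 18$ ($W{\left(I \right)} = 4 + 14 = 18$)
$n{\left(c{\left(5 \right)} \right)} + W{\left(-1 \right)} = \left(-8 + \left(\frac{21}{10} - \frac{1}{2}\right)\right) + 18 = \left(-8 + \frac{8}{5}\right) + 18 = - \frac{32}{5} + 18 = \frac{58}{5}$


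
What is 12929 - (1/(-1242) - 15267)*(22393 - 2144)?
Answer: 383969799953/1242 ≈ 3.0915e+8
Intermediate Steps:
12929 - (1/(-1242) - 15267)*(22393 - 2144) = 12929 - (-1/1242 - 15267)*20249 = 12929 - (-18961615)*20249/1242 = 12929 - 1*(-383953742135/1242) = 12929 + 383953742135/1242 = 383969799953/1242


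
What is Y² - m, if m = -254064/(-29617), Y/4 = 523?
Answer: 129617480224/29617 ≈ 4.3765e+6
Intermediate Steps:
Y = 2092 (Y = 4*523 = 2092)
m = 254064/29617 (m = -254064*(-1/29617) = 254064/29617 ≈ 8.5783)
Y² - m = 2092² - 1*254064/29617 = 4376464 - 254064/29617 = 129617480224/29617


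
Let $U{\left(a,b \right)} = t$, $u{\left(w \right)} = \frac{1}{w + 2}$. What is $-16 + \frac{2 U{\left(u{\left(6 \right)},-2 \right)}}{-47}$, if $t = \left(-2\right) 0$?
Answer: $-16$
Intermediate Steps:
$u{\left(w \right)} = \frac{1}{2 + w}$
$t = 0$
$U{\left(a,b \right)} = 0$
$-16 + \frac{2 U{\left(u{\left(6 \right)},-2 \right)}}{-47} = -16 + \frac{2 \cdot 0}{-47} = -16 - 0 = -16 + 0 = -16$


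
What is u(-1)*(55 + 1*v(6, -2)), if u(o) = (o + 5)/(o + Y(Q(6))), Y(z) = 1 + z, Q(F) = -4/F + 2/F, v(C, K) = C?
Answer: -732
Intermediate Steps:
Q(F) = -2/F
u(o) = (5 + o)/(⅔ + o) (u(o) = (o + 5)/(o + (1 - 2/6)) = (5 + o)/(o + (1 - 2*⅙)) = (5 + o)/(o + (1 - ⅓)) = (5 + o)/(o + ⅔) = (5 + o)/(⅔ + o))
u(-1)*(55 + 1*v(6, -2)) = (3*(5 - 1)/(2 + 3*(-1)))*(55 + 1*6) = (3*4/(2 - 3))*(55 + 6) = (3*4/(-1))*61 = (3*(-1)*4)*61 = -12*61 = -732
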